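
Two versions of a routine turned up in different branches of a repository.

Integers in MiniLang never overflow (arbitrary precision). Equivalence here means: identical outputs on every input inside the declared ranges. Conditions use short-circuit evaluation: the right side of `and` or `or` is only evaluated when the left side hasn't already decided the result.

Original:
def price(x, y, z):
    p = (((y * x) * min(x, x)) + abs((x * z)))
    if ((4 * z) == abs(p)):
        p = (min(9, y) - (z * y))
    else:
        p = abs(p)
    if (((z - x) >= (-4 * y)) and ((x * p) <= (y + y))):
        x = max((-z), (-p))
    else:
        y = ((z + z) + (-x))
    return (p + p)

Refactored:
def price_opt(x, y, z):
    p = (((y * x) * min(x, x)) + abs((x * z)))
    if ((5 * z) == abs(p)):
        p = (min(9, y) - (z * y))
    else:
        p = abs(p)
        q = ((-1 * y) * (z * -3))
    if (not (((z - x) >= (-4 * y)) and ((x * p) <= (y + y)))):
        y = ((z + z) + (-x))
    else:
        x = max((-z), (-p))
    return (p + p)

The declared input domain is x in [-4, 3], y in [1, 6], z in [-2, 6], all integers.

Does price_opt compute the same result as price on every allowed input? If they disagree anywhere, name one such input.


Try x=-2, y=1, z=2.
price: p = 8; ((4 * z) == abs(p)) -> true; p = -1; (((z - x) >= (-4 * y)) and ((x * p) <= (y + y))) -> true; x = 1; return -2
price_opt: p = 8; ((5 * z) == abs(p)) -> false; p = 8; q = 6; (not (((z - x) >= (-4 * y)) and ((x * p) <= (y + y)))) -> false; x = -2; return 16
-2 against 16: the behavior changed.
verdict: not equivalent; witness: x=-2, y=1, z=2


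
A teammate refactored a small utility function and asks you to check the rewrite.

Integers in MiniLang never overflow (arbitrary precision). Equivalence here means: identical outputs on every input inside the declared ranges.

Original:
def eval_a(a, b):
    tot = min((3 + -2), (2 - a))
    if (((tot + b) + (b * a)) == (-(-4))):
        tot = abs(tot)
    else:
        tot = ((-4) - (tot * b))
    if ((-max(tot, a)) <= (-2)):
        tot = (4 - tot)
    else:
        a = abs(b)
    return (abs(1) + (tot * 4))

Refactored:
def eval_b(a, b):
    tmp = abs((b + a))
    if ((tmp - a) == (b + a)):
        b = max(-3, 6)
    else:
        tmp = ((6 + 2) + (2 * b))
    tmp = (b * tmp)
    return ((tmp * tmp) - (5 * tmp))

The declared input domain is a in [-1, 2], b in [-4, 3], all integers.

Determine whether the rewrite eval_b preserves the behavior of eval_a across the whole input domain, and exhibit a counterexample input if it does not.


Consider the input a=-1, b=-4.
eval_a: tot := 1 | (((tot + b) + (b * a)) == (-(-4))): false | tot := 0 | ((-max(tot, a)) <= (-2)): false | a := 4 | result 1
eval_b: tmp := 5 | ((tmp - a) == (b + a)): false | tmp := 0 | tmp := 0 | result 0
1 and 0 differ, so these are not the same function on this domain.
verdict: not equivalent; witness: a=-1, b=-4


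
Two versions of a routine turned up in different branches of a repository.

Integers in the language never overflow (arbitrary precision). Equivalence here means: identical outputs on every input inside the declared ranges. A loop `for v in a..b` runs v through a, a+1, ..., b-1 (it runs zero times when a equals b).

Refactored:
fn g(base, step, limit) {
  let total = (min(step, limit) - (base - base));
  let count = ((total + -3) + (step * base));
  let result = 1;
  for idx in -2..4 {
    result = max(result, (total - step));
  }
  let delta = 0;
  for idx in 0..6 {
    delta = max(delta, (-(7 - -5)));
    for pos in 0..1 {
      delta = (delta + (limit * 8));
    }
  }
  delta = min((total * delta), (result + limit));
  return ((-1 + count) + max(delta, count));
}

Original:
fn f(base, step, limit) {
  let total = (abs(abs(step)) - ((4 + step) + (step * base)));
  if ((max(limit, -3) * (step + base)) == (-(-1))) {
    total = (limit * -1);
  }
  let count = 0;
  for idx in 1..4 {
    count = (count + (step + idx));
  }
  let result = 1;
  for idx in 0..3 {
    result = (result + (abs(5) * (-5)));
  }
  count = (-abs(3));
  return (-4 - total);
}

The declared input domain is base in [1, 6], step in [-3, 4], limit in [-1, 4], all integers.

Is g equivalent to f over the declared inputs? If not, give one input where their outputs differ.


Input base=1, step=-3, limit=-1: -9 from f versus -10 from g.
verdict: not equivalent; witness: base=1, step=-3, limit=-1


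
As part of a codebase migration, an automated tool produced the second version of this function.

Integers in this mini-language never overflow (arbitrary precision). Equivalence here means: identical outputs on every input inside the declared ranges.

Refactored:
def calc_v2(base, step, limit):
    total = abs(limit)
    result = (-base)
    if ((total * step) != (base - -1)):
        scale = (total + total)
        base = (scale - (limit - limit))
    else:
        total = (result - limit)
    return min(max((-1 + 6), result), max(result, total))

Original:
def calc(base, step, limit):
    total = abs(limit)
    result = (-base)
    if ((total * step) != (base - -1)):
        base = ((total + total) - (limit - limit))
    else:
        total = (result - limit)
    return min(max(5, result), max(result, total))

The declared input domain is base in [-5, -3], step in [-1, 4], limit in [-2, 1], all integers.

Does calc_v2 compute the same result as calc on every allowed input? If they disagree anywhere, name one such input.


Equivalent — the differences include local variable names differ, and arithmetic usage differs, and constant usage differs, and statement counts differ, yet no declared input distinguishes the two.
One worked example (base=-4, step=2, limit=0) — calc: total = 0; result = 4; ((total * step) != (base - -1)) -> true; base = 0; return 4; calc_v2: total = 0; result = 4; ((total * step) != (base - -1)) -> true; scale = 0; base = 0; return 4; agreement on 4.
An exhaustive pass over the 72 declared inputs shows identical outputs.
verdict: equivalent


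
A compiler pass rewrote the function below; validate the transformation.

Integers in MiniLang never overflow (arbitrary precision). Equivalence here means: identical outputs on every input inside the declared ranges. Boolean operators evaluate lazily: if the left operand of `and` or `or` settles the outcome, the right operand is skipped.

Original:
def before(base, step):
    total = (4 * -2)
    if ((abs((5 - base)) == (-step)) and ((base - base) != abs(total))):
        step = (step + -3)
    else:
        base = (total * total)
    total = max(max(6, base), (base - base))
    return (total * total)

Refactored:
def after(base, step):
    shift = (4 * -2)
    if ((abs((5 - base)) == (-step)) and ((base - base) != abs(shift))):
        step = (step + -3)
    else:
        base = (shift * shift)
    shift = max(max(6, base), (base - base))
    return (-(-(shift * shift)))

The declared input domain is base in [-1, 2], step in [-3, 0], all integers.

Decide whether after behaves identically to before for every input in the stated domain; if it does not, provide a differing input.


Side by side, the visible changes include: local variable names differ.
As a probe, take base=2, step=-1: before runs total=-8, then ((abs((5 - base)) == (-step)) and ((base - base) != abs(total))) is false, then base=64, then total=64, then returns 4096; after runs shift=-8, then ((abs((5 - base)) == (-step)) and ((base - base) != abs(shift))) is false, then base=64, then shift=64, then returns 4096; both end at 4096.
Across all 16 domain points the two functions coincide.
verdict: equivalent


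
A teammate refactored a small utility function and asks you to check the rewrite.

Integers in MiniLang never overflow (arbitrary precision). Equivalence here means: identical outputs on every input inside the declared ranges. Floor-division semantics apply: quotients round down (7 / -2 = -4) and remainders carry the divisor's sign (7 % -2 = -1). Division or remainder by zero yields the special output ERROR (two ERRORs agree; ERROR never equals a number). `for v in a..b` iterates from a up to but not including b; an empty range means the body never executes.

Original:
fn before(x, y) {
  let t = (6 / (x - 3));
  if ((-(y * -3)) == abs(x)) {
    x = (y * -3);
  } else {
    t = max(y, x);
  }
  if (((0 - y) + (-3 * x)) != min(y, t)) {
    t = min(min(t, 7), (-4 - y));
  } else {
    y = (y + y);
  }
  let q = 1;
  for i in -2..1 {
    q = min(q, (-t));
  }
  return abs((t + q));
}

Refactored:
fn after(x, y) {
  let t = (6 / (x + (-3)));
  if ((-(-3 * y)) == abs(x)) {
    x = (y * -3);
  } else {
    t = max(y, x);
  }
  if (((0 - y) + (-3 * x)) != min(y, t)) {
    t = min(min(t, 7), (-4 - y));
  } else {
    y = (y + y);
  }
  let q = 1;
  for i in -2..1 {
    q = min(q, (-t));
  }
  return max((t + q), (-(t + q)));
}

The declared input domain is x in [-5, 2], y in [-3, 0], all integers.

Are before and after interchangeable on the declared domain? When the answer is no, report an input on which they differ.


Behavior is preserved: although arithmetic usage differs; also min/max/abs usage differs, the outputs never diverge.
Spot check at x=-1, y=0 — before: t := -2 | ((-(y * -3)) == abs(x)): false | t := 0 | (((0 - y) + (-3 * x)) != min(y, t)): true | t := -4 | q := 1 | iter i=-2: | q := 1 | iter i=-1: | q := 1 | iter i=0: | q := 1 | result 3. after: t := -2 | ((-(-3 * y)) == abs(x)): false | t := 0 | (((0 - y) + (-3 * x)) != min(y, t)): true | t := -4 | q := 1 | iter i=-2: | q := 1 | iter i=-1: | q := 1 | iter i=0: | q := 1 | result 3. Both give 3.
An exhaustive pass over the 32 declared inputs shows identical outputs.
verdict: equivalent


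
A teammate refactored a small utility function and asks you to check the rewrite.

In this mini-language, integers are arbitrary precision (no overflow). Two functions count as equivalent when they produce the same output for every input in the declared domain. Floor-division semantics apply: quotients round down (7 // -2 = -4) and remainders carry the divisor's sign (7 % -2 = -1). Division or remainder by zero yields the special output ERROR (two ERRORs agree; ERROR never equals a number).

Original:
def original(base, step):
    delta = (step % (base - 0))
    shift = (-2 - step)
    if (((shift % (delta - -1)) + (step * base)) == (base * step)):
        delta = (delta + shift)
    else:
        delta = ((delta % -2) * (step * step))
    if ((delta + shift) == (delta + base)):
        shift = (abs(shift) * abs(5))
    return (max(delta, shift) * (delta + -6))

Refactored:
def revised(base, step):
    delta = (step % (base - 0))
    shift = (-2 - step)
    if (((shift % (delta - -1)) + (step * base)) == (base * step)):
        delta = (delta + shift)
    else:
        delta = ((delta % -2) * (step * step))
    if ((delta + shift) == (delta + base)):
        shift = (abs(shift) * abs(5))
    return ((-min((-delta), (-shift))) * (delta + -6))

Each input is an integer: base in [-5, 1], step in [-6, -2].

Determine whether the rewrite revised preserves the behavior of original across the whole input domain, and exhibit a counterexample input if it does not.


Equivalent — the differences include min/max/abs usage differs, yet no declared input distinguishes the two.
As a probe, take base=-1, step=-2: original runs delta becomes 0; next shift becomes 0; next (((shift % (delta - -1)) + (step * base)) == (base * step)) evaluates to true; next delta becomes 0; next ((delta + shift) == (delta + base)) evaluates to false; next final value 0; revised runs delta becomes 0; next shift becomes 0; next (((shift % (delta - -1)) + (step * base)) == (base * step)) evaluates to true; next delta becomes 0; next ((delta + shift) == (delta + base)) evaluates to false; next final value 0; both end at 0.
Across all 35 domain points the two functions coincide.
verdict: equivalent


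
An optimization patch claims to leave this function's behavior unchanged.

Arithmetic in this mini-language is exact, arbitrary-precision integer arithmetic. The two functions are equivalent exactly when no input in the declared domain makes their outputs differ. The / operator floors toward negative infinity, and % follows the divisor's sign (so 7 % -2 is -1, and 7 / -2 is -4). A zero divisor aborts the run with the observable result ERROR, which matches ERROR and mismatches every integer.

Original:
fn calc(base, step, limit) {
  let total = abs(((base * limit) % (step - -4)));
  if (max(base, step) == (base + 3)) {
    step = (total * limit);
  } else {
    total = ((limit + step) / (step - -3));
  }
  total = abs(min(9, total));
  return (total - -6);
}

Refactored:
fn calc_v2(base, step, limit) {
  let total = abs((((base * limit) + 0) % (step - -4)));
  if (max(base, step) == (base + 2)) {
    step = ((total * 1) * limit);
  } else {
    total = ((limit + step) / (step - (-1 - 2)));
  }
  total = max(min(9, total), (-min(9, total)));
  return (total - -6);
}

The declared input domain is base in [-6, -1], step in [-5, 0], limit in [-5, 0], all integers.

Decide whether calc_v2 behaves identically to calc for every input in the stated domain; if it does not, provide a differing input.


At base=-6, step=-3, limit=-5: calc gives 6, calc_v2 gives ERROR.
verdict: not equivalent; witness: base=-6, step=-3, limit=-5


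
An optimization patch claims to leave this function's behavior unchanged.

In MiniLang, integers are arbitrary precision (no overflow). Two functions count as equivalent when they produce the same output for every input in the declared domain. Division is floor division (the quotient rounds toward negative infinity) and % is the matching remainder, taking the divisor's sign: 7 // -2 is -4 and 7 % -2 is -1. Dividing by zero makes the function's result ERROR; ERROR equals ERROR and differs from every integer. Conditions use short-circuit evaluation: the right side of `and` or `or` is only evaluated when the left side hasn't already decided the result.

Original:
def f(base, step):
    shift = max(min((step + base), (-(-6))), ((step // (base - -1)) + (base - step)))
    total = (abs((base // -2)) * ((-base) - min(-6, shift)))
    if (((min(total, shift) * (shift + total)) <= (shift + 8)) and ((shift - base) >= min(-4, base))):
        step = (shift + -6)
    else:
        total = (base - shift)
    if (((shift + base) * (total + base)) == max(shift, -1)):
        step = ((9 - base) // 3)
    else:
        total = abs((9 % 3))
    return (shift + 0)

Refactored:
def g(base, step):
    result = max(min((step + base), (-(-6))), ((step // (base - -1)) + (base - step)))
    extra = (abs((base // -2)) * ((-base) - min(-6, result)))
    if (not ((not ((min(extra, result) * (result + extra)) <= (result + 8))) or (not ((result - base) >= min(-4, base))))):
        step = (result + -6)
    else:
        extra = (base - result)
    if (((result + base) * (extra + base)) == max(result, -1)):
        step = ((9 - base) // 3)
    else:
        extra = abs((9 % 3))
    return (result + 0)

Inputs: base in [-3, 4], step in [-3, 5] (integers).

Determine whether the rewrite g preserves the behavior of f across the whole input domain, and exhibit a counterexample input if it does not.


Comparing the listings, the differences include: local variable names differ, plus boolean connective usage differs.
Tracing base=4, step=-3: f: shift becomes 6; next total becomes 4; next (((min(total, shift) * (shift + total)) <= (shift + 8)) and ((shift - base) >= min(-4, base))) evaluates to false; next total becomes -2; next (((shift + base) * (total + base)) == max(shift, -1)) evaluates to false; next total becomes 0; next final value 6 | g: result becomes 6; next extra becomes 4; next (not ((not ((min(extra, result) * (result + extra)) <= (result + 8))) or (not ((result - base) >= min(-4, base))))) evaluates to false; next extra becomes -2; next (((result + base) * (extra + base)) == max(result, -1)) evaluates to false; next extra becomes 0; next final value 6 — matching result 6.
Checked all 72 inputs in the declared domain: the outputs agree on every one.
verdict: equivalent


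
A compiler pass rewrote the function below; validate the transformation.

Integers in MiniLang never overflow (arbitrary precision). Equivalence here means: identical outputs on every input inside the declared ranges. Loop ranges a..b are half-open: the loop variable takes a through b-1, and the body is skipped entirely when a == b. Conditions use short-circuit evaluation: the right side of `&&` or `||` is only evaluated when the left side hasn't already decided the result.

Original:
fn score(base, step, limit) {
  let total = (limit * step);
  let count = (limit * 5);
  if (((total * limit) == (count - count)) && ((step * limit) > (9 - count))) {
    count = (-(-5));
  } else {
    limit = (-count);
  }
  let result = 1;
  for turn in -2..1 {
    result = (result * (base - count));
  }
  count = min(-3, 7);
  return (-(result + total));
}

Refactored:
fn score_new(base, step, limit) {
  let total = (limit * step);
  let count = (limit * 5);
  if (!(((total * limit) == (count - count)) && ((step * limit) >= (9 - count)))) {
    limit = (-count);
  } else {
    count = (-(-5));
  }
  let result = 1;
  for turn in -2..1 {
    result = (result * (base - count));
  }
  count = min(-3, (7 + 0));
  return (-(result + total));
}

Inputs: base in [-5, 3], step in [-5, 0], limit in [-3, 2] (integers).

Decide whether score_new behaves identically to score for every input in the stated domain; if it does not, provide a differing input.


Equivalent. The one real change (`((step * limit) > (9 - count))` became `((step * limit) >= (9 - count))`) has no effect anywhere in the declared ranges.
Every one of the 324 inputs gives matching results.
Spot check at base=2, step=-4, limit=1 — score: total := -4 | count := 5 | (((total * limit) == (count - count)) && ((step * limit) > (9 - count))): false | limit := -5 | result := 1 | iter turn=-2: | result := -3 | iter turn=-1: | result := 9 | iter turn=0: | result := -27 | count := -3 | result 31. score_new: total := -4 | count := 5 | (!(((total * limit) == (count - count)) && ((step * limit) >= (9 - count)))): true | limit := -5 | result := 1 | iter turn=-2: | result := -3 | iter turn=-1: | result := 9 | iter turn=0: | result := -27 | count := -3 | result 31. Both give 31.
verdict: equivalent


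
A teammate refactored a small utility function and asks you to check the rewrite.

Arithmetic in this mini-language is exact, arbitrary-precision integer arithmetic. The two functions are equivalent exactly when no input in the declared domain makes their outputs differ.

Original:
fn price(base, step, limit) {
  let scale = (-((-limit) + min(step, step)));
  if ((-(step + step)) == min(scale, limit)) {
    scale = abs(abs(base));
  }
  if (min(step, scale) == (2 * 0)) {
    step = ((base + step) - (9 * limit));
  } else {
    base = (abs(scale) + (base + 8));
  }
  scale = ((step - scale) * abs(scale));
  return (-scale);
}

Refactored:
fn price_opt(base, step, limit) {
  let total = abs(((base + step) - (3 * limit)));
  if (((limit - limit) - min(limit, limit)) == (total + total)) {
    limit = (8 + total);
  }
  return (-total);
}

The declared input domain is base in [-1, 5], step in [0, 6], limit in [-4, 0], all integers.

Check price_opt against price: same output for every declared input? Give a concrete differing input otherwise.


On input base=-1, step=0, limit=-4, price returns -16 while price_opt returns -11.
verdict: not equivalent; witness: base=-1, step=0, limit=-4


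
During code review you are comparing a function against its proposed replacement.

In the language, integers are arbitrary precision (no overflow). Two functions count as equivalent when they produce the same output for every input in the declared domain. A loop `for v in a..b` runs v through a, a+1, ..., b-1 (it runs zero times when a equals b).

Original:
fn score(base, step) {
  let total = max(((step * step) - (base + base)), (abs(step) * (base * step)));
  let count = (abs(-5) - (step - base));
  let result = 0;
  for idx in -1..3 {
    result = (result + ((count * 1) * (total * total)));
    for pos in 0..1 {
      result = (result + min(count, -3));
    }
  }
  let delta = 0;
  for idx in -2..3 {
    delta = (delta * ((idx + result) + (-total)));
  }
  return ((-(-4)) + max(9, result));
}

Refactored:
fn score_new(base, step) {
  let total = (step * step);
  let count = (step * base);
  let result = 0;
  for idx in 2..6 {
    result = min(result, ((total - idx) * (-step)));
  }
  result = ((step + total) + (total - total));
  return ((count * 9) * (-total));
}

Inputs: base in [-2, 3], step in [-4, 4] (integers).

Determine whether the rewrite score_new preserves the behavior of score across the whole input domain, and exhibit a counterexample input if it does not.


The rewrite breaks on base=-2, step=-4, where the results are 28664 and -1152.
score: total=32, then count=7, then result=0, then (idx=-1), then result=7168, then (pos=0), then result=7165, then (idx=0), then result=14333, then (pos=0), then result=14330, then (idx=1), then result=21498, then (pos=0), then result=21495, then (idx=2), then result=28663, then (pos=0), then result=28660, then delta=0, then (idx=-2), then delta=0, then (idx=-1), then delta=0, then (idx=0), then delta=0, then (idx=1), then delta=0, then (idx=2), then delta=0, then returns 28664
score_new: total=16, then count=8, then result=0, then (idx=2), then result=0, then (idx=3), then result=0, then (idx=4), then result=0, then (idx=5), then result=0, then result=12, then returns -1152
verdict: not equivalent; witness: base=-2, step=-4


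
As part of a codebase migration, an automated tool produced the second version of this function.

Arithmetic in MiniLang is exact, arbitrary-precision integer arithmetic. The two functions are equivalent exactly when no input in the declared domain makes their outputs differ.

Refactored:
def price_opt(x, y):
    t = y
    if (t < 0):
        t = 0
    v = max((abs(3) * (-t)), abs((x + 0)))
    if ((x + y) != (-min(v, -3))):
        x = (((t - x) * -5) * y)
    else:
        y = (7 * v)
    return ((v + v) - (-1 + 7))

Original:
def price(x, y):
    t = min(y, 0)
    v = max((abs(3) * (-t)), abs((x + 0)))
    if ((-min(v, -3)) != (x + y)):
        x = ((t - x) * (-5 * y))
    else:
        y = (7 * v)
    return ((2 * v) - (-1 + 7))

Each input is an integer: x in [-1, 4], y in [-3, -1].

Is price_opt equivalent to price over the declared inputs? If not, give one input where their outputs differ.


Take x=-1, y=-3.
price: t := -3 | v := 9 | ((-min(v, -3)) != (x + y)): true | x := -30 | result 12
price_opt: t := -3 | (t < 0): true | t := 0 | v := 1 | ((x + y) != (-min(v, -3))): true | x := 15 | result -4
12 vs -4 — the two versions disagree here.
verdict: not equivalent; witness: x=-1, y=-3


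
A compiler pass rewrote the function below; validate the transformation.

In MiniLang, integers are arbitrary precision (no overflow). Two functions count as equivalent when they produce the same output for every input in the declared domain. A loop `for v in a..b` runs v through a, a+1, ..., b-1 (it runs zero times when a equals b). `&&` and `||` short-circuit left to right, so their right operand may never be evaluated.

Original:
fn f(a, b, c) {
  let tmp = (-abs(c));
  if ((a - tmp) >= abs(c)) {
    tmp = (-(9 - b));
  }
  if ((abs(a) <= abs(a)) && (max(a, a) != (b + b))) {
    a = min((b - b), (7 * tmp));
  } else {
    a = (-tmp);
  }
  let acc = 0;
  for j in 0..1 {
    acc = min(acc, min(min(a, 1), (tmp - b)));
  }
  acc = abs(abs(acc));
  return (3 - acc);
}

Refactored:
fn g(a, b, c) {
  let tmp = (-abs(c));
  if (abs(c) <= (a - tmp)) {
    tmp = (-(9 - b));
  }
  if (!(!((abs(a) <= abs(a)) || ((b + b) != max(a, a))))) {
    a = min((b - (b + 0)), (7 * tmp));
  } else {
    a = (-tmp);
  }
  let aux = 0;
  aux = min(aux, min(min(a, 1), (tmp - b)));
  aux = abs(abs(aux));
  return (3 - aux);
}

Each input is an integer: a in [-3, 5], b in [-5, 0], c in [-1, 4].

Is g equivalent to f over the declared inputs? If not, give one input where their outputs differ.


There is a counterexample at a=-2, b=-1, c=-1: 3 on one side, -4 on the other.
f: tmp=-1, then ((a - tmp) >= abs(c)) is false, then ((abs(a) <= abs(a)) && (max(a, a) != (b + b))) is false, then a=1, then acc=0, then (j=0), then acc=0, then acc=0, then returns 3
g: tmp=-1, then (abs(c) <= (a - tmp)) is false, then (!(!((abs(a) <= abs(a)) || ((b + b) != max(a, a))))) is true, then a=-7, then aux=0, then aux=-7, then aux=7, then returns -4
verdict: not equivalent; witness: a=-2, b=-1, c=-1


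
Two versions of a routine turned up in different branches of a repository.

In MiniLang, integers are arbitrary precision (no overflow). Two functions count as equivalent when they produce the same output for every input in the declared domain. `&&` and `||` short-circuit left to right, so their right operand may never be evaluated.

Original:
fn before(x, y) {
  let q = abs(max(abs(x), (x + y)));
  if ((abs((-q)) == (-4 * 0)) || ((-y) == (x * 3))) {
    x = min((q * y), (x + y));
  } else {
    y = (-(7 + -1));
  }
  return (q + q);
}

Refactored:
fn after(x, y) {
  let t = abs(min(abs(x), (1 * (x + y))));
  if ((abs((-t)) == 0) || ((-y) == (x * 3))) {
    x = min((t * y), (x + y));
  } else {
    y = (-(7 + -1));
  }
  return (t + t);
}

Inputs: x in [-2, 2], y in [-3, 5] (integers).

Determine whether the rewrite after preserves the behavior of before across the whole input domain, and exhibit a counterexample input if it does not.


The rewrite breaks on x=-2, y=-3, where the results are 4 and 10.
before: q becomes 2; next ((abs((-q)) == (-4 * 0)) || ((-y) == (x * 3))) evaluates to false; next y becomes -6; next final value 4
after: t becomes 5; next ((abs((-t)) == 0) || ((-y) == (x * 3))) evaluates to false; next y becomes -6; next final value 10
verdict: not equivalent; witness: x=-2, y=-3


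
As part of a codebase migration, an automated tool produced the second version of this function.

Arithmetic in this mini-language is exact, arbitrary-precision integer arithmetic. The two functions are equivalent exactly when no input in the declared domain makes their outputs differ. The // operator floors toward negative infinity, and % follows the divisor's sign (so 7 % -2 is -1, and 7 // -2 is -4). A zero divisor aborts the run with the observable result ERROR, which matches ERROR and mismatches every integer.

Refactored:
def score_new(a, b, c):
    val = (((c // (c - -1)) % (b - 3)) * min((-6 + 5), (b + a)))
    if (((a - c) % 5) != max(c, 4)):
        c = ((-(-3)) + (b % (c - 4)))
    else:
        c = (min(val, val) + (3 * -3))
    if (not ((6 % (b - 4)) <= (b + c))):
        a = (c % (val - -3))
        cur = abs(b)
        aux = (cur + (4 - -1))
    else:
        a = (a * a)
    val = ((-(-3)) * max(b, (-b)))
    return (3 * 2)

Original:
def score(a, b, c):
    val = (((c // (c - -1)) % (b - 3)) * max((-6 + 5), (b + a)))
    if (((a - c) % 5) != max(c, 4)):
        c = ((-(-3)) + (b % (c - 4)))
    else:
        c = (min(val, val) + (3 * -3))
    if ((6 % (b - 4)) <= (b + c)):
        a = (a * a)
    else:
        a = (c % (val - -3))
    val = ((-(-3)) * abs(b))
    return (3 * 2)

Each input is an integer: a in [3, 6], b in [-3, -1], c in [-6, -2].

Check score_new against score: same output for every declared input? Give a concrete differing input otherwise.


At a=3, b=-2, c=-2: score gives ERROR, score_new gives 6.
verdict: not equivalent; witness: a=3, b=-2, c=-2


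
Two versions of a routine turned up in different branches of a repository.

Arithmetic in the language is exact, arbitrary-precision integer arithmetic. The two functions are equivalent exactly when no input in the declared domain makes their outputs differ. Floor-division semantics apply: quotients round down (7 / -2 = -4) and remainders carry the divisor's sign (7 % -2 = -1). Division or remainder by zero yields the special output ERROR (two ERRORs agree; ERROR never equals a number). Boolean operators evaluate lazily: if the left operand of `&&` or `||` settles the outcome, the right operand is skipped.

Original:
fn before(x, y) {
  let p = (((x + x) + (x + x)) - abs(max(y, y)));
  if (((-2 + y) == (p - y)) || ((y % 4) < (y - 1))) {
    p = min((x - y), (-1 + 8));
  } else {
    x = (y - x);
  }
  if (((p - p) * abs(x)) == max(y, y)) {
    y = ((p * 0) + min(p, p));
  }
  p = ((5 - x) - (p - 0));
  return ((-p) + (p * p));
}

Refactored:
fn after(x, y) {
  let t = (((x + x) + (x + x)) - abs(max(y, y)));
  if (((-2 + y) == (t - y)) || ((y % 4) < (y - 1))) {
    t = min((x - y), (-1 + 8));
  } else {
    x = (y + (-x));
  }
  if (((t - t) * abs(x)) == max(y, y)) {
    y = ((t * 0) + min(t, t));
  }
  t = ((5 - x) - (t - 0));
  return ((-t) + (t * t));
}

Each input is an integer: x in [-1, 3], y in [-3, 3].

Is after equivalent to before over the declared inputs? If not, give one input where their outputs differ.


Reading the diff, among the changes: arithmetic usage differs; local variable names differ.
One worked example (x=2, y=3) — before: p=5, then (((-2 + y) == (p - y)) || ((y % 4) < (y - 1))) is false, then x=1, then (((p - p) * abs(x)) == max(y, y)) is false, then p=-1, then returns 2; after: t=5, then (((-2 + y) == (t - y)) || ((y % 4) < (y - 1))) is false, then x=1, then (((t - t) * abs(x)) == max(y, y)) is false, then t=-1, then returns 2; agreement on 2.
Across all 35 domain points the two functions coincide.
verdict: equivalent


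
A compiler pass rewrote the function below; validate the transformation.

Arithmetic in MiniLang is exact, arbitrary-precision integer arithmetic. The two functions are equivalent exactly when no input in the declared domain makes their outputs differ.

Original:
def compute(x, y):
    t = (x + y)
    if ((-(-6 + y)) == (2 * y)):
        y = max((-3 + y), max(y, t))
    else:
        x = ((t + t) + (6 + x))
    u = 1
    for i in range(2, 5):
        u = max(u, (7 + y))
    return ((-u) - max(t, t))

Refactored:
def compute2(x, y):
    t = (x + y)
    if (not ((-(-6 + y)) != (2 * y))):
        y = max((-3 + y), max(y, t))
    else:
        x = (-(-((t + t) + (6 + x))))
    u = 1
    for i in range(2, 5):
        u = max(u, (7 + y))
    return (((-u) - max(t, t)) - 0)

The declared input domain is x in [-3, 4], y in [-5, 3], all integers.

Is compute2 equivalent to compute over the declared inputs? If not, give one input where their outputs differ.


Behavior is preserved: although constant usage differs; and comparison usage differs; and arithmetic usage differs; and boolean connective usage differs, the outputs never diverge.
Spot check at x=-3, y=3 — compute: t = 0; ((-(-6 + y)) == (2 * y)) -> false; x = 3; u = 1; [i=2]; u = 10; [i=3]; u = 10; [i=4]; u = 10; return -10. compute2: t = 0; (not ((-(-6 + y)) != (2 * y))) -> false; x = 3; u = 1; [i=2]; u = 10; [i=3]; u = 10; [i=4]; u = 10; return -10. Both give -10.
Every one of the 72 inputs gives matching results.
verdict: equivalent


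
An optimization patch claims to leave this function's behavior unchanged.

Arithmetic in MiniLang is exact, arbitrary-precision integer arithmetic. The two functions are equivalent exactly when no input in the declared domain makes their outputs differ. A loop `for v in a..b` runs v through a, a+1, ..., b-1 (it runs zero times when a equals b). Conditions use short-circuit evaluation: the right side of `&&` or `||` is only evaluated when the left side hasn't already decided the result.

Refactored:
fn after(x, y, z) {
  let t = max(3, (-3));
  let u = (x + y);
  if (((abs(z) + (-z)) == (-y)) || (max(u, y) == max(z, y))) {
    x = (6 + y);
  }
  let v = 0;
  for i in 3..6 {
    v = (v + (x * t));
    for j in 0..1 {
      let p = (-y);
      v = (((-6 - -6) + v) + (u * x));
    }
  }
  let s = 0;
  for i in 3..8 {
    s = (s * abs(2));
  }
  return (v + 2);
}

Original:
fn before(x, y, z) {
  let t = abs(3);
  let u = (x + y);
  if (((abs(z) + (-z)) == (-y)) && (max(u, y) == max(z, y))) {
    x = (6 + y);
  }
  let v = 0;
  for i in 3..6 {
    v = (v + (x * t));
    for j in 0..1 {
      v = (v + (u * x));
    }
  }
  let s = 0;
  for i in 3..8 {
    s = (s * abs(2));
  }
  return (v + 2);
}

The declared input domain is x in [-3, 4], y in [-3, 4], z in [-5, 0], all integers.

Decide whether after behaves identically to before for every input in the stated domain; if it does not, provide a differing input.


Input x=-3, y=-3, z=-5: 29 from before versus -25 from after.
verdict: not equivalent; witness: x=-3, y=-3, z=-5


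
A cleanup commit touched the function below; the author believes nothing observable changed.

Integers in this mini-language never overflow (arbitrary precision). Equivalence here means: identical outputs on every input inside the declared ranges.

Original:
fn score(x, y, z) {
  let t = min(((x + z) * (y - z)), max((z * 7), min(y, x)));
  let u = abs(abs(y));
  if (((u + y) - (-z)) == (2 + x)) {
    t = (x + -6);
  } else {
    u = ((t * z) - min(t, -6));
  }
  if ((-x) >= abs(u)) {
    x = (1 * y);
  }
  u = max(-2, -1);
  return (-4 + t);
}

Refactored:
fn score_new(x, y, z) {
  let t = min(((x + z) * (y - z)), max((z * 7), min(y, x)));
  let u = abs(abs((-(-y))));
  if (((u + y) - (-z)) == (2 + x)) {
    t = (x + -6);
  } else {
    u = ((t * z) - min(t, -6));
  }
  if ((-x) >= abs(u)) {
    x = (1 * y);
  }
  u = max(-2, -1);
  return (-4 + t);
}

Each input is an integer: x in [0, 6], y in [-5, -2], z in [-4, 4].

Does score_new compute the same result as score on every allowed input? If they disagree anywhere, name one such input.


Side by side, the visible changes include: same computation, different form.
One worked example (x=5, y=-4, z=0) — score: t=-20, then u=4, then (((u + y) - (-z)) == (2 + x)) is false, then u=20, then ((-x) >= abs(u)) is false, then u=-1, then returns -24; score_new: t=-20, then u=4, then (((u + y) - (-z)) == (2 + x)) is false, then u=20, then ((-x) >= abs(u)) is false, then u=-1, then returns -24; agreement on -24.
Every one of the 252 inputs gives matching results.
verdict: equivalent


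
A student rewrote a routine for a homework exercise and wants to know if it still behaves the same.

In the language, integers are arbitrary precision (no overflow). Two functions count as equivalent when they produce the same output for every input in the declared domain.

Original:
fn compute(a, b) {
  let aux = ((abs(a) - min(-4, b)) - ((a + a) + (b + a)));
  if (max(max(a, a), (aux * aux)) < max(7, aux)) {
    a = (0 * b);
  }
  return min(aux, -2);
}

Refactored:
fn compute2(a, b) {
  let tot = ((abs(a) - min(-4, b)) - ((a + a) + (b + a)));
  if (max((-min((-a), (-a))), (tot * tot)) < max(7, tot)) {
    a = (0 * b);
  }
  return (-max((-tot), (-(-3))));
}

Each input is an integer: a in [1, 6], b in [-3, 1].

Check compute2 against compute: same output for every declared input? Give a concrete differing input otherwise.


Run the pair on a=1, b=-3.
compute: aux=5, then (max(max(a, a), (aux * aux)) < max(7, aux)) is false, then returns -2
compute2: tot=5, then (max((-min((-a), (-a))), (tot * tot)) < max(7, tot)) is false, then returns -3
-2 != -3, so the rewrite changes behavior.
verdict: not equivalent; witness: a=1, b=-3


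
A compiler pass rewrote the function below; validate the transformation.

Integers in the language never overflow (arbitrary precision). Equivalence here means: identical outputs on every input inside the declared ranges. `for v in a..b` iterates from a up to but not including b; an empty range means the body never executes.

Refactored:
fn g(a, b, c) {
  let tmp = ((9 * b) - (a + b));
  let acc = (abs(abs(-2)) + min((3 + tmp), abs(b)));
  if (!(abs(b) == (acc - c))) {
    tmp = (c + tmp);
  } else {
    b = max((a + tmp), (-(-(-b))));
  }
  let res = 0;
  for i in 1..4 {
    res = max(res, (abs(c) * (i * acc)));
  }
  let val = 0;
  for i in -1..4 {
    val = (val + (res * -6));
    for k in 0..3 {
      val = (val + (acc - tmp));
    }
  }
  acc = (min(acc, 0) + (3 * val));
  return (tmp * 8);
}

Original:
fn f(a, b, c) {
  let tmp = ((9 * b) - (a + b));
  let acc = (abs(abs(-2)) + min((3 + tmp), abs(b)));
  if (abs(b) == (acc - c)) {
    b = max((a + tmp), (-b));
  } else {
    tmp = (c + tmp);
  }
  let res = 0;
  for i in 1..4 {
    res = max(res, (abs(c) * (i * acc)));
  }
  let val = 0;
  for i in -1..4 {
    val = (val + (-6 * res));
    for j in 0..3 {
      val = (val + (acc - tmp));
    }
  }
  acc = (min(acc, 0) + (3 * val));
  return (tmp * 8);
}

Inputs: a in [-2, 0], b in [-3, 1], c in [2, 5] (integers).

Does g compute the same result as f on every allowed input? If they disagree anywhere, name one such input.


Side by side, the visible changes include: boolean connective usage differs, local variable names differ.
One worked example (a=-2, b=0, c=2) — f: tmp := 2 | acc := 2 | (abs(b) == (acc - c)): true | b := 0 | res := 0 | iter i=1: | res := 4 | iter i=2: | res := 8 | iter i=3: | res := 12 | val := 0 | iter i=-1: | val := -72 | iter j=0: | val := -72 | iter j=1: | val := -72 | iter j=2: | val := -72 | iter i=0: | val := -144 | iter j=0: | val := -144 | iter j=1: | val := -144 | iter j=2: | val := -144 | iter i=1: | val := -216 | iter j=0: | val := -216 | iter j=1: | val := -216 | iter j=2: | val := -216 | iter i=2: | val := -288 | iter j=0: | val := -288 | iter j=1: | val := -288 | iter j=2: | val := -288 | iter i=3: | val := -360 | iter j=0: | val := -360 | iter j=1: | val := -360 | iter j=2: | val := -360 | acc := -1080 | result 16; g: tmp := 2 | acc := 2 | (!(abs(b) == (acc - c))): false | b := 0 | res := 0 | iter i=1: | res := 4 | iter i=2: | res := 8 | iter i=3: | res := 12 | val := 0 | iter i=-1: | val := -72 | iter k=0: | val := -72 | iter k=1: | val := -72 | iter k=2: | val := -72 | iter i=0: | val := -144 | iter k=0: | val := -144 | iter k=1: | val := -144 | iter k=2: | val := -144 | iter i=1: | val := -216 | iter k=0: | val := -216 | iter k=1: | val := -216 | iter k=2: | val := -216 | iter i=2: | val := -288 | iter k=0: | val := -288 | iter k=1: | val := -288 | iter k=2: | val := -288 | iter i=3: | val := -360 | iter k=0: | val := -360 | iter k=1: | val := -360 | iter k=2: | val := -360 | acc := -1080 | result 16; agreement on 16.
An exhaustive pass over the 60 declared inputs shows identical outputs.
verdict: equivalent


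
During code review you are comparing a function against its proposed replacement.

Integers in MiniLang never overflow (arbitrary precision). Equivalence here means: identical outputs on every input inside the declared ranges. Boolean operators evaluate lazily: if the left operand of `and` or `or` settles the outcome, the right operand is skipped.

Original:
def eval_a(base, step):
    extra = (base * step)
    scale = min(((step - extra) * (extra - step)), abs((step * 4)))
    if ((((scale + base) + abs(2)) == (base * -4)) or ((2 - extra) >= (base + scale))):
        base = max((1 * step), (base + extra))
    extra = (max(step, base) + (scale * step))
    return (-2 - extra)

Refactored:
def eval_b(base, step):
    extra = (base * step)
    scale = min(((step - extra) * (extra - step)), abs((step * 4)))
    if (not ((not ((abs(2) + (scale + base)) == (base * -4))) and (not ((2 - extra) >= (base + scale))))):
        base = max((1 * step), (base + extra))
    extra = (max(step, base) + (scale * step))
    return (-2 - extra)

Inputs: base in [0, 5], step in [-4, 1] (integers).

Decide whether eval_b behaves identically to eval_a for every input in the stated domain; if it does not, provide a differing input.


The two are interchangeable: boolean connective usage differs, and every declared input agrees.
One worked example (base=1, step=-2) — eval_a: extra = -2; scale = 0; ((((scale + base) + abs(2)) == (base * -4)) or ((2 - extra) >= (base + scale))) -> true; base = -1; extra = -1; return -1; eval_b: extra = -2; scale = 0; (not ((not ((abs(2) + (scale + base)) == (base * -4))) and (not ((2 - extra) >= (base + scale))))) -> true; base = -1; extra = -1; return -1; agreement on -1.
An exhaustive pass over the 36 declared inputs shows identical outputs.
verdict: equivalent


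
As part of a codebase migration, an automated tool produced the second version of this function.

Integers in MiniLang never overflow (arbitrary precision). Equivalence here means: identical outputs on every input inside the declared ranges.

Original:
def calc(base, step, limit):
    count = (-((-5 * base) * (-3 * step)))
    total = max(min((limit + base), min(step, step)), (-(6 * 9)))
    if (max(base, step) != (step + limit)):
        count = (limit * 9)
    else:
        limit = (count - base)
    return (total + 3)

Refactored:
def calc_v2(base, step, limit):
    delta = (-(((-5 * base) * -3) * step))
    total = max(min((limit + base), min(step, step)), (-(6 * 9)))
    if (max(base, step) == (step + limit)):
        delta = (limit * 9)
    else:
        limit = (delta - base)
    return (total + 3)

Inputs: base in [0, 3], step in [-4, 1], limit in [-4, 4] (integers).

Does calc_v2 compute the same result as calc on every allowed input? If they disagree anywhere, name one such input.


The one real change (`(max(base, step) != (step + limit))` became `(max(base, step) == (step + limit))`) has no effect anywhere in the declared ranges.
One worked example (base=1, step=-2, limit=0) — calc: count = 30; total = -2; (max(base, step) != (step + limit)) -> true; count = 0; return 1; calc_v2: delta = 30; total = -2; (max(base, step) == (step + limit)) -> false; limit = 29; return 1; agreement on 1.
Checked all 216 inputs in the declared domain: the outputs agree on every one.
verdict: equivalent
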